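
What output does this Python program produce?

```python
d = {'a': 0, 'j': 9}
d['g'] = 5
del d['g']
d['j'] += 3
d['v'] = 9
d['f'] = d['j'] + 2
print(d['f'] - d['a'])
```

14

d['g'] = 5 → {'a': 0, 'j': 9, 'g': 5}
del 'g' → {'a': 0, 'j': 9}
d['j'] = 9+3 = 12 → {'a': 0, 'j': 12}
d['v'] = 9 → {'a': 0, 'j': 12, 'v': 9}
d['f'] = d['j']+2 = 14 → {'a': 0, 'j': 12, 'v': 9, 'f': 14}
d['f']-d['a'] = 14-0 = 14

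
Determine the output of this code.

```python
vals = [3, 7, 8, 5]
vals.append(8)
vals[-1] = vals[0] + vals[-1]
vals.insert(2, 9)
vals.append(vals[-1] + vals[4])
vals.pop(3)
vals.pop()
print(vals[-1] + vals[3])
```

16

append 8 → [3, 7, 8, 5, 8]
vals[-1] = vals[0]+vals[-1] = 3+8 = 11 → [3, 7, 8, 5, 11]
insert 9 at 2 → [3, 7, 9, 8, 5, 11]
append vals[-1]+vals[4] = 11+5 = 16 → [3, 7, 9, 8, 5, 11, 16]
pop(3) removes 8 → [3, 7, 9, 5, 11, 16]
pop() removes 16 → [3, 7, 9, 5, 11]
vals[-1]+vals[3] = 11+5 = 16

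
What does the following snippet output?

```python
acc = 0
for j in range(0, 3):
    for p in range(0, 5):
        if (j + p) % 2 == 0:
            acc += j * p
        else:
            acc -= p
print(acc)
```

j=0,p=0: even sum, acc = 0+0 = 0
j=0,p=1: odd sum, acc = 0-1 = -1
j=0,p=2: even sum, acc = (-1)+0 = -1
j=0,p=3: odd sum, acc = (-1)-3 = -4
j=0,p=4: even sum, acc = (-4)+0 = -4
j=1,p=0: odd sum, acc = (-4)-0 = -4
j=1,p=1: even sum, acc = (-4)+1 = -3
j=1,p=2: odd sum, acc = (-3)-2 = -5
j=1,p=3: even sum, acc = (-5)+3 = -2
j=1,p=4: odd sum, acc = (-2)-4 = -6
j=2,p=0: even sum, acc = (-6)+0 = -6
j=2,p=1: odd sum, acc = (-6)-1 = -7
j=2,p=2: even sum, acc = (-7)+4 = -3
j=2,p=3: odd sum, acc = (-3)-3 = -6
j=2,p=4: even sum, acc = (-6)+8 = 2

2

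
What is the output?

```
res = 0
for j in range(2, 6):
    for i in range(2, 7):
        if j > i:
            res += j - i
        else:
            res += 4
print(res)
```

j=2,i=2: not 2>2, res = 0+4 = 4
j=2,i=3: not 2>3, res = 4+4 = 8
j=2,i=4: not 2>4, res = 8+4 = 12
j=2,i=5: not 2>5, res = 12+4 = 16
j=2,i=6: not 2>6, res = 16+4 = 20
j=3,i=2: 3>2, res = 20+1 = 21
j=3,i=3: not 3>3, res = 21+4 = 25
j=3,i=4: not 3>4, res = 25+4 = 29
j=3,i=5: not 3>5, res = 29+4 = 33
j=3,i=6: not 3>6, res = 33+4 = 37
j=4,i=2: 4>2, res = 37+2 = 39
j=4,i=3: 4>3, res = 39+1 = 40
j=4,i=4: not 4>4, res = 40+4 = 44
j=4,i=5: not 4>5, res = 44+4 = 48
j=4,i=6: not 4>6, res = 48+4 = 52
j=5,i=2: 5>2, res = 52+3 = 55
j=5,i=3: 5>3, res = 55+2 = 57
j=5,i=4: 5>4, res = 57+1 = 58
j=5,i=5: not 5>5, res = 58+4 = 62
j=5,i=6: not 5>6, res = 62+4 = 66

66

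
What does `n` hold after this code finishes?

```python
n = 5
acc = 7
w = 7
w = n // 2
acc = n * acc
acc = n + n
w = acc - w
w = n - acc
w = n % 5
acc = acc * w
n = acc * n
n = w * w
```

w = 5//2 = 2
acc = 5*7 = 35
acc = 5+5 = 10
w = 10-2 = 8
w = 5-10 = -5
w = 5%5 = 0
acc = 10*0 = 0
n = 0*5 = 0
n = 0*0 = 0

0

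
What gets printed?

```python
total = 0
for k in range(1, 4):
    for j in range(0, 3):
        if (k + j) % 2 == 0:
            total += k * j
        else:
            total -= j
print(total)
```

k=1,j=0: odd sum, total = 0-0 = 0
k=1,j=1: even sum, total = 0+1 = 1
k=1,j=2: odd sum, total = 1-2 = -1
k=2,j=0: even sum, total = (-1)+0 = -1
k=2,j=1: odd sum, total = (-1)-1 = -2
k=2,j=2: even sum, total = (-2)+4 = 2
k=3,j=0: odd sum, total = 2-0 = 2
k=3,j=1: even sum, total = 2+3 = 5
k=3,j=2: odd sum, total = 5-2 = 3

3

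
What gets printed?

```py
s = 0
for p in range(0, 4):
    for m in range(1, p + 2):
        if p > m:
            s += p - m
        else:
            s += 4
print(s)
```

32

p=0,m=1: not 0>1, s = 0+4 = 4
p=1,m=1: not 1>1, s = 4+4 = 8
p=1,m=2: not 1>2, s = 8+4 = 12
p=2,m=1: 2>1, s = 12+1 = 13
p=2,m=2: not 2>2, s = 13+4 = 17
p=2,m=3: not 2>3, s = 17+4 = 21
p=3,m=1: 3>1, s = 21+2 = 23
p=3,m=2: 3>2, s = 23+1 = 24
p=3,m=3: not 3>3, s = 24+4 = 28
p=3,m=4: not 3>4, s = 28+4 = 32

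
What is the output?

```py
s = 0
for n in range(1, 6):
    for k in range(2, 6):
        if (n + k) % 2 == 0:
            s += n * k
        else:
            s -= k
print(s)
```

n=1,k=2: odd sum, s = 0-2 = -2
n=1,k=3: even sum, s = (-2)+3 = 1
n=1,k=4: odd sum, s = 1-4 = -3
n=1,k=5: even sum, s = (-3)+5 = 2
n=2,k=2: even sum, s = 2+4 = 6
n=2,k=3: odd sum, s = 6-3 = 3
n=2,k=4: even sum, s = 3+8 = 11
n=2,k=5: odd sum, s = 11-5 = 6
n=3,k=2: odd sum, s = 6-2 = 4
n=3,k=3: even sum, s = 4+9 = 13
n=3,k=4: odd sum, s = 13-4 = 9
n=3,k=5: even sum, s = 9+15 = 24
n=4,k=2: even sum, s = 24+8 = 32
n=4,k=3: odd sum, s = 32-3 = 29
n=4,k=4: even sum, s = 29+16 = 45
n=4,k=5: odd sum, s = 45-5 = 40
n=5,k=2: odd sum, s = 40-2 = 38
n=5,k=3: even sum, s = 38+15 = 53
n=5,k=4: odd sum, s = 53-4 = 49
n=5,k=5: even sum, s = 49+25 = 74

74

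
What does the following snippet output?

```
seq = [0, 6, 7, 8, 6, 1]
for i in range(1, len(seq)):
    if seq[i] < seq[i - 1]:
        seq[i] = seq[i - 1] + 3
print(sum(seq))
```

i=1: 6>=0, unchanged → [0, 6, 7, 8, 6, 1]
i=2: 7>=6, unchanged → [0, 6, 7, 8, 6, 1]
i=3: 8>=7, unchanged → [0, 6, 7, 8, 6, 1]
i=4: 6<8, seq[4] = 8+3 = 11 → [0, 6, 7, 8, 11, 1]
i=5: 1<11, seq[5] = 11+3 = 14 → [0, 6, 7, 8, 11, 14]
sum = 46

46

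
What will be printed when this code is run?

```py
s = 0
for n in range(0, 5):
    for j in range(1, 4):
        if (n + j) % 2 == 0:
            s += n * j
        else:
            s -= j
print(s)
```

n=0,j=1: odd sum, s = 0-1 = -1
n=0,j=2: even sum, s = (-1)+0 = -1
n=0,j=3: odd sum, s = (-1)-3 = -4
n=1,j=1: even sum, s = (-4)+1 = -3
n=1,j=2: odd sum, s = (-3)-2 = -5
n=1,j=3: even sum, s = (-5)+3 = -2
n=2,j=1: odd sum, s = (-2)-1 = -3
n=2,j=2: even sum, s = (-3)+4 = 1
n=2,j=3: odd sum, s = 1-3 = -2
n=3,j=1: even sum, s = (-2)+3 = 1
n=3,j=2: odd sum, s = 1-2 = -1
n=3,j=3: even sum, s = (-1)+9 = 8
n=4,j=1: odd sum, s = 8-1 = 7
n=4,j=2: even sum, s = 7+8 = 15
n=4,j=3: odd sum, s = 15-3 = 12

12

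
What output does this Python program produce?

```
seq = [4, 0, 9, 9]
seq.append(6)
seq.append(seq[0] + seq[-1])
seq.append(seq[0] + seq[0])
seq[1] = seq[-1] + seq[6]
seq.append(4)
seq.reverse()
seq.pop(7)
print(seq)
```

[4, 8, 10, 6, 9, 9, 16]

append 6 → [4, 0, 9, 9, 6]
append seq[0]+seq[-1] = 4+6 = 10 → [4, 0, 9, 9, 6, 10]
append seq[0]+seq[0] = 4+4 = 8 → [4, 0, 9, 9, 6, 10, 8]
seq[1] = seq[-1]+seq[6] = 8+8 = 16 → [4, 16, 9, 9, 6, 10, 8]
append 4 → [4, 16, 9, 9, 6, 10, 8, 4]
reverse → [4, 8, 10, 6, 9, 9, 16, 4]
pop(7) removes 4 → [4, 8, 10, 6, 9, 9, 16]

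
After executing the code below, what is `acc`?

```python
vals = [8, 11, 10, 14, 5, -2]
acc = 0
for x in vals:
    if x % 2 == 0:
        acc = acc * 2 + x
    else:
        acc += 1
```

x=8: even, acc = 0*2+8 = 8
x=11: not even, acc = 8+1 = 9
x=10: even, acc = 9*2+10 = 28
x=14: even, acc = 28*2+14 = 70
x=5: not even, acc = 70+1 = 71
x=-2: even, acc = 71*2+(-2) = 140

140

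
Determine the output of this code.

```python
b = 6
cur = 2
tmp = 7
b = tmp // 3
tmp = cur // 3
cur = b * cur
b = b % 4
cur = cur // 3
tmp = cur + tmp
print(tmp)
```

1

b = 7//3 = 2
tmp = 2//3 = 0
cur = 2*2 = 4
b = 2%4 = 2
cur = 4//3 = 1
tmp = 1+0 = 1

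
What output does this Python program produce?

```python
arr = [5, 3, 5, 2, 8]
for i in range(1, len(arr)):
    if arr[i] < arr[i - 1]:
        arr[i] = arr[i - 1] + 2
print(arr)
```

[5, 7, 9, 11, 13]

i=1: 3<5, arr[1] = 5+2 = 7 → [5, 7, 5, 2, 8]
i=2: 5<7, arr[2] = 7+2 = 9 → [5, 7, 9, 2, 8]
i=3: 2<9, arr[3] = 9+2 = 11 → [5, 7, 9, 11, 8]
i=4: 8<11, arr[4] = 11+2 = 13 → [5, 7, 9, 11, 13]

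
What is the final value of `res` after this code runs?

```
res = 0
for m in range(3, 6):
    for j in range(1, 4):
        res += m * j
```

72

m=3,j=1: res = 0+3 = 3
m=3,j=2: res = 3+6 = 9
m=3,j=3: res = 9+9 = 18
m=4,j=1: res = 18+4 = 22
m=4,j=2: res = 22+8 = 30
m=4,j=3: res = 30+12 = 42
m=5,j=1: res = 42+5 = 47
m=5,j=2: res = 47+10 = 57
m=5,j=3: res = 57+15 = 72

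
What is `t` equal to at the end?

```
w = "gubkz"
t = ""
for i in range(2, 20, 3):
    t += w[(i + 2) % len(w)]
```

'zbgkuz'

i=2: add w[4]='z' → 'z'
i=5: add w[2]='b' → 'zb'
i=8: add w[0]='g' → 'zbg'
i=11: add w[3]='k' → 'zbgk'
i=14: add w[1]='u' → 'zbgku'
i=17: add w[4]='z' → 'zbgkuz'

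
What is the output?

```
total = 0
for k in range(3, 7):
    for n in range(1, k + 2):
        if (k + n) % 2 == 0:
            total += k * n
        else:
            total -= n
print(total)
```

110

k=3,n=1: even sum, total = 0+3 = 3
k=3,n=2: odd sum, total = 3-2 = 1
k=3,n=3: even sum, total = 1+9 = 10
k=3,n=4: odd sum, total = 10-4 = 6
k=4,n=1: odd sum, total = 6-1 = 5
k=4,n=2: even sum, total = 5+8 = 13
k=4,n=3: odd sum, total = 13-3 = 10
k=4,n=4: even sum, total = 10+16 = 26
k=4,n=5: odd sum, total = 26-5 = 21
k=5,n=1: even sum, total = 21+5 = 26
k=5,n=2: odd sum, total = 26-2 = 24
k=5,n=3: even sum, total = 24+15 = 39
k=5,n=4: odd sum, total = 39-4 = 35
k=5,n=5: even sum, total = 35+25 = 60
k=5,n=6: odd sum, total = 60-6 = 54
k=6,n=1: odd sum, total = 54-1 = 53
k=6,n=2: even sum, total = 53+12 = 65
k=6,n=3: odd sum, total = 65-3 = 62
k=6,n=4: even sum, total = 62+24 = 86
k=6,n=5: odd sum, total = 86-5 = 81
k=6,n=6: even sum, total = 81+36 = 117
k=6,n=7: odd sum, total = 117-7 = 110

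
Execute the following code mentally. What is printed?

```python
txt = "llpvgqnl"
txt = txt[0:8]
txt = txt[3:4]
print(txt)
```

slice [0:8] → 'llpvgqnl'
slice [3:4] → 'v'

v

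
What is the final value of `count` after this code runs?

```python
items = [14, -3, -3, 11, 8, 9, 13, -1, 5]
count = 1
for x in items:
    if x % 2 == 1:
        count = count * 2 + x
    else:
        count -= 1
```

-1

x=14: not odd, count = 1-1 = 0
x=-3: odd, count = 0*2+(-3) = -3
x=-3: odd, count = (-3)*2+(-3) = -9
x=11: odd, count = (-9)*2+11 = -7
x=8: not odd, count = (-7)-1 = -8
x=9: odd, count = (-8)*2+9 = -7
x=13: odd, count = (-7)*2+13 = -1
x=-1: odd, count = (-1)*2+(-1) = -3
x=5: odd, count = (-3)*2+5 = -1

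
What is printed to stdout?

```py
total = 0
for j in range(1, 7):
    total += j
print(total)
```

j=1: total = 0+1 = 1
j=2: total = 1+2 = 3
j=3: total = 3+3 = 6
j=4: total = 6+4 = 10
j=5: total = 10+5 = 15
j=6: total = 15+6 = 21

21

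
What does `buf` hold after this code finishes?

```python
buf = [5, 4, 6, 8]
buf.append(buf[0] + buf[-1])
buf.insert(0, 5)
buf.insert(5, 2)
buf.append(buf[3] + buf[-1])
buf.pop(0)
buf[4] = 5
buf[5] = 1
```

[5, 4, 6, 8, 5, 1, 19]

append buf[0]+buf[-1] = 5+8 = 13 → [5, 4, 6, 8, 13]
insert 5 at 0 → [5, 5, 4, 6, 8, 13]
insert 2 at 5 → [5, 5, 4, 6, 8, 2, 13]
append buf[3]+buf[-1] = 6+13 = 19 → [5, 5, 4, 6, 8, 2, 13, 19]
pop(0) removes 5 → [5, 4, 6, 8, 2, 13, 19]
buf[4] = 5 → [5, 4, 6, 8, 5, 13, 19]
buf[5] = 1 → [5, 4, 6, 8, 5, 1, 19]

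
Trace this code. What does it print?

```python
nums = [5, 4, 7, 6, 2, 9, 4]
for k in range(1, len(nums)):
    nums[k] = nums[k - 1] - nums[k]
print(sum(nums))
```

k=1: nums[1] = 5-4 = 1 → [5, 1, 7, 6, 2, 9, 4]
k=2: nums[2] = 1-7 = -6 → [5, 1, -6, 6, 2, 9, 4]
k=3: nums[3] = (-6)-6 = -12 → [5, 1, -6, -12, 2, 9, 4]
k=4: nums[4] = (-12)-2 = -14 → [5, 1, -6, -12, -14, 9, 4]
k=5: nums[5] = (-14)-9 = -23 → [5, 1, -6, -12, -14, -23, 4]
k=6: nums[6] = (-23)-4 = -27 → [5, 1, -6, -12, -14, -23, -27]
sum = -76

-76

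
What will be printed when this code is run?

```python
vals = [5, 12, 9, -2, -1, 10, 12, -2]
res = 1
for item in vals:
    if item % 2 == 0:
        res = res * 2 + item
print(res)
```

270

item=5: not even
item=12: even, res = 1*2+12 = 14
item=9: not even
item=-2: even, res = 14*2+(-2) = 26
item=-1: not even
item=10: even, res = 26*2+10 = 62
item=12: even, res = 62*2+12 = 136
item=-2: even, res = 136*2+(-2) = 270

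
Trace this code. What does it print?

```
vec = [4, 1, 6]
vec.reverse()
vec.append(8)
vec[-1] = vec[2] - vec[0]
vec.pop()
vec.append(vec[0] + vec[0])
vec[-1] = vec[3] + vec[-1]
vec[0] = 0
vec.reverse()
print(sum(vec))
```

reverse → [6, 1, 4]
append 8 → [6, 1, 4, 8]
vec[-1] = vec[2]-vec[0] = 4-6 = -2 → [6, 1, 4, -2]
pop() removes -2 → [6, 1, 4]
append vec[0]+vec[0] = 6+6 = 12 → [6, 1, 4, 12]
vec[-1] = vec[3]+vec[-1] = 12+12 = 24 → [6, 1, 4, 24]
vec[0] = 0 → [0, 1, 4, 24]
reverse → [24, 4, 1, 0]
sum = 29

29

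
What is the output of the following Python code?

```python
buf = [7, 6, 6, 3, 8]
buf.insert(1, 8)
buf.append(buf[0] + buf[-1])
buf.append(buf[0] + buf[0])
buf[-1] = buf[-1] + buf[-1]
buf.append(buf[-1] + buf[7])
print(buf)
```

[7, 8, 6, 6, 3, 8, 15, 28, 56]

insert 8 at 1 → [7, 8, 6, 6, 3, 8]
append buf[0]+buf[-1] = 7+8 = 15 → [7, 8, 6, 6, 3, 8, 15]
append buf[0]+buf[0] = 7+7 = 14 → [7, 8, 6, 6, 3, 8, 15, 14]
buf[-1] = buf[-1]+buf[-1] = 14+14 = 28 → [7, 8, 6, 6, 3, 8, 15, 28]
append buf[-1]+buf[7] = 28+28 = 56 → [7, 8, 6, 6, 3, 8, 15, 28, 56]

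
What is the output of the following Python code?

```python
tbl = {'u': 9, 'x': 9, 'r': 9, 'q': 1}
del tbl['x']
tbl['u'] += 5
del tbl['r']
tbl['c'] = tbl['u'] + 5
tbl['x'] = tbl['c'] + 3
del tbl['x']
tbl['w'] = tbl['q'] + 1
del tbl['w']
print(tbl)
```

{'u': 14, 'q': 1, 'c': 19}

del 'x' → {'u': 9, 'r': 9, 'q': 1}
tbl['u'] = 9+5 = 14 → {'u': 14, 'r': 9, 'q': 1}
del 'r' → {'u': 14, 'q': 1}
tbl['c'] = tbl['u']+5 = 19 → {'u': 14, 'q': 1, 'c': 19}
tbl['x'] = tbl['c']+3 = 22 → {'u': 14, 'q': 1, 'c': 19, 'x': 22}
del 'x' → {'u': 14, 'q': 1, 'c': 19}
tbl['w'] = tbl['q']+1 = 2 → {'u': 14, 'q': 1, 'c': 19, 'w': 2}
del 'w' → {'u': 14, 'q': 1, 'c': 19}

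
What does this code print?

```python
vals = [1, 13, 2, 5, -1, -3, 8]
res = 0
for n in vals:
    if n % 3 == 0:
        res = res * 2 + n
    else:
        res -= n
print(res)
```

n=1: not %3==0, res = 0-1 = -1
n=13: not %3==0, res = (-1)-13 = -14
n=2: not %3==0, res = (-14)-2 = -16
n=5: not %3==0, res = (-16)-5 = -21
n=-1: not %3==0, res = (-21)-(-1) = -20
n=-3: %3==0, res = (-20)*2+(-3) = -43
n=8: not %3==0, res = (-43)-8 = -51

-51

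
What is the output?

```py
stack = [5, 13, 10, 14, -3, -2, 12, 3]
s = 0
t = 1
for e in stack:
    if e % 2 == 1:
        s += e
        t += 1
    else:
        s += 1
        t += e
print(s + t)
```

e=5: odd, s = 0+5 = 5; t=2
e=13: odd, s = 5+13 = 18; t=3
e=10: not odd, s = 18+1 = 19; t=13
e=14: not odd, s = 19+1 = 20; t=27
e=-3: odd, s = 20+(-3) = 17; t=28
e=-2: not odd, s = 17+1 = 18; t=26
e=12: not odd, s = 18+1 = 19; t=38
e=3: odd, s = 19+3 = 22; t=39
s+t = 22+39 = 61

61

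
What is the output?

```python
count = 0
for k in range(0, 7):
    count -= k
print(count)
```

k=0: count = 0-0 = 0
k=1: count = 0-1 = -1
k=2: count = (-1)-2 = -3
k=3: count = (-3)-3 = -6
k=4: count = (-6)-4 = -10
k=5: count = (-10)-5 = -15
k=6: count = (-15)-6 = -21

-21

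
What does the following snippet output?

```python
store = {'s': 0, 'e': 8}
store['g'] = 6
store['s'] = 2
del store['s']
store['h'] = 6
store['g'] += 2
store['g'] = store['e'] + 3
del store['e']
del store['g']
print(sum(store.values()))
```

6

store['g'] = 6 → {'s': 0, 'e': 8, 'g': 6}
store['s'] = 2 → {'s': 2, 'e': 8, 'g': 6}
del 's' → {'e': 8, 'g': 6}
store['h'] = 6 → {'e': 8, 'g': 6, 'h': 6}
store['g'] = 6+2 = 8 → {'e': 8, 'g': 8, 'h': 6}
store['g'] = store['e']+3 = 11 → {'e': 8, 'g': 11, 'h': 6}
del 'e' → {'g': 11, 'h': 6}
del 'g' → {'h': 6}
sum of values = 6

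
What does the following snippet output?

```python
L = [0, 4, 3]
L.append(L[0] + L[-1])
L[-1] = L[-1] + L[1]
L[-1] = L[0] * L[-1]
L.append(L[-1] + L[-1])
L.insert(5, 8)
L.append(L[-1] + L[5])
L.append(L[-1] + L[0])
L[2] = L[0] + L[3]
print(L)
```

[0, 4, 0, 0, 0, 8, 16, 16]

append L[0]+L[-1] = 0+3 = 3 → [0, 4, 3, 3]
L[-1] = L[-1]+L[1] = 3+4 = 7 → [0, 4, 3, 7]
L[-1] = L[0]*L[-1] = 0*7 = 0 → [0, 4, 3, 0]
append L[-1]+L[-1] = 0+0 = 0 → [0, 4, 3, 0, 0]
insert 8 at 5 → [0, 4, 3, 0, 0, 8]
append L[-1]+L[5] = 8+8 = 16 → [0, 4, 3, 0, 0, 8, 16]
append L[-1]+L[0] = 16+0 = 16 → [0, 4, 3, 0, 0, 8, 16, 16]
L[2] = L[0]+L[3] = 0+0 = 0 → [0, 4, 0, 0, 0, 8, 16, 16]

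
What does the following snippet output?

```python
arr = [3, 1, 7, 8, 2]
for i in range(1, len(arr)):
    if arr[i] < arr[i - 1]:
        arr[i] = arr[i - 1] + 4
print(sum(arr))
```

37

i=1: 1<3, arr[1] = 3+4 = 7 → [3, 7, 7, 8, 2]
i=2: 7>=7, unchanged → [3, 7, 7, 8, 2]
i=3: 8>=7, unchanged → [3, 7, 7, 8, 2]
i=4: 2<8, arr[4] = 8+4 = 12 → [3, 7, 7, 8, 12]
sum = 37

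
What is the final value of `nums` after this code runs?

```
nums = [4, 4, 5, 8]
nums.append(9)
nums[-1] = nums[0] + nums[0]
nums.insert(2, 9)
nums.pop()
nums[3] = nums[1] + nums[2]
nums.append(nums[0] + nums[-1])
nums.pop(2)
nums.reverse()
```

[12, 8, 13, 4, 4]

append 9 → [4, 4, 5, 8, 9]
nums[-1] = nums[0]+nums[0] = 4+4 = 8 → [4, 4, 5, 8, 8]
insert 9 at 2 → [4, 4, 9, 5, 8, 8]
pop() removes 8 → [4, 4, 9, 5, 8]
nums[3] = nums[1]+nums[2] = 4+9 = 13 → [4, 4, 9, 13, 8]
append nums[0]+nums[-1] = 4+8 = 12 → [4, 4, 9, 13, 8, 12]
pop(2) removes 9 → [4, 4, 13, 8, 12]
reverse → [12, 8, 13, 4, 4]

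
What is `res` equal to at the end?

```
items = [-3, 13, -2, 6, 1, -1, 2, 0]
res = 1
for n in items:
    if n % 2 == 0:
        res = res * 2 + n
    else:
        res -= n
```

n=-3: not even, res = 1-(-3) = 4
n=13: not even, res = 4-13 = -9
n=-2: even, res = (-9)*2+(-2) = -20
n=6: even, res = (-20)*2+6 = -34
n=1: not even, res = (-34)-1 = -35
n=-1: not even, res = (-35)-(-1) = -34
n=2: even, res = (-34)*2+2 = -66
n=0: even, res = (-66)*2+0 = -132

-132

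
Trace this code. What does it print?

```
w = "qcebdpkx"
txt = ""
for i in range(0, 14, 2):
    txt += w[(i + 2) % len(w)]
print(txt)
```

i=0: add w[2]='e' → 'e'
i=2: add w[4]='d' → 'ed'
i=4: add w[6]='k' → 'edk'
i=6: add w[0]='q' → 'edkq'
i=8: add w[2]='e' → 'edkqe'
i=10: add w[4]='d' → 'edkqed'
i=12: add w[6]='k' → 'edkqedk'

edkqedk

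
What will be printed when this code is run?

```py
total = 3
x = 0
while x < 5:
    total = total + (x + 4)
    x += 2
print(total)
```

x=0: total = 3+4 = 7
x=2: total = 7+6 = 13
x=4: total = 13+8 = 21

21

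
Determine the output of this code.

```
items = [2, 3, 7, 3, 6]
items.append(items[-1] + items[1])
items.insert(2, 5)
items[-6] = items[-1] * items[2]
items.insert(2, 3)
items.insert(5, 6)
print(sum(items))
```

append items[-1]+items[1] = 6+3 = 9 → [2, 3, 7, 3, 6, 9]
insert 5 at 2 → [2, 3, 5, 7, 3, 6, 9]
items[-6] = items[-1]*items[2] = 9*5 = 45 → [2, 45, 5, 7, 3, 6, 9]
insert 3 at 2 → [2, 45, 3, 5, 7, 3, 6, 9]
insert 6 at 5 → [2, 45, 3, 5, 7, 6, 3, 6, 9]
sum = 86

86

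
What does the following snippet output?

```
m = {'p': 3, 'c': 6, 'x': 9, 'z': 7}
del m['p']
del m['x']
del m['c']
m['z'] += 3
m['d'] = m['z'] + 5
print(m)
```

{'z': 10, 'd': 15}

del 'p' → {'c': 6, 'x': 9, 'z': 7}
del 'x' → {'c': 6, 'z': 7}
del 'c' → {'z': 7}
m['z'] = 7+3 = 10 → {'z': 10}
m['d'] = m['z']+5 = 15 → {'z': 10, 'd': 15}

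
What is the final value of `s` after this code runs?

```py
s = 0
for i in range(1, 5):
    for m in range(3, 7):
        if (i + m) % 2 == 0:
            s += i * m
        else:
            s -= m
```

56

i=1,m=3: even sum, s = 0+3 = 3
i=1,m=4: odd sum, s = 3-4 = -1
i=1,m=5: even sum, s = (-1)+5 = 4
i=1,m=6: odd sum, s = 4-6 = -2
i=2,m=3: odd sum, s = (-2)-3 = -5
i=2,m=4: even sum, s = (-5)+8 = 3
i=2,m=5: odd sum, s = 3-5 = -2
i=2,m=6: even sum, s = (-2)+12 = 10
i=3,m=3: even sum, s = 10+9 = 19
i=3,m=4: odd sum, s = 19-4 = 15
i=3,m=5: even sum, s = 15+15 = 30
i=3,m=6: odd sum, s = 30-6 = 24
i=4,m=3: odd sum, s = 24-3 = 21
i=4,m=4: even sum, s = 21+16 = 37
i=4,m=5: odd sum, s = 37-5 = 32
i=4,m=6: even sum, s = 32+24 = 56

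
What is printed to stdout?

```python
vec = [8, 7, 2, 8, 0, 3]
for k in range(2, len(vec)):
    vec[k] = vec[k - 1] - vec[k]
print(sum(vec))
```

k=2: vec[2] = 7-2 = 5 → [8, 7, 5, 8, 0, 3]
k=3: vec[3] = 5-8 = -3 → [8, 7, 5, -3, 0, 3]
k=4: vec[4] = (-3)-0 = -3 → [8, 7, 5, -3, -3, 3]
k=5: vec[5] = (-3)-3 = -6 → [8, 7, 5, -3, -3, -6]
sum = 8

8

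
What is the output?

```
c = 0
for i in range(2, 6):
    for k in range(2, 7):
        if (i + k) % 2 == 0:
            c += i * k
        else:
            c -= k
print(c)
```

96

i=2,k=2: even sum, c = 0+4 = 4
i=2,k=3: odd sum, c = 4-3 = 1
i=2,k=4: even sum, c = 1+8 = 9
i=2,k=5: odd sum, c = 9-5 = 4
i=2,k=6: even sum, c = 4+12 = 16
i=3,k=2: odd sum, c = 16-2 = 14
i=3,k=3: even sum, c = 14+9 = 23
i=3,k=4: odd sum, c = 23-4 = 19
i=3,k=5: even sum, c = 19+15 = 34
i=3,k=6: odd sum, c = 34-6 = 28
i=4,k=2: even sum, c = 28+8 = 36
i=4,k=3: odd sum, c = 36-3 = 33
i=4,k=4: even sum, c = 33+16 = 49
i=4,k=5: odd sum, c = 49-5 = 44
i=4,k=6: even sum, c = 44+24 = 68
i=5,k=2: odd sum, c = 68-2 = 66
i=5,k=3: even sum, c = 66+15 = 81
i=5,k=4: odd sum, c = 81-4 = 77
i=5,k=5: even sum, c = 77+25 = 102
i=5,k=6: odd sum, c = 102-6 = 96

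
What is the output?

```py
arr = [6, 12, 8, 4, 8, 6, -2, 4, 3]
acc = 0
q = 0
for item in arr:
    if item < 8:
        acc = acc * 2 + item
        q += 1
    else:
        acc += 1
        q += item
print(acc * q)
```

13158

item=6: <8, acc = 0*2+6 = 6; q=1
item=12: not <8, acc = 6+1 = 7; q=13
item=8: not <8, acc = 7+1 = 8; q=21
item=4: <8, acc = 8*2+4 = 20; q=22
item=8: not <8, acc = 20+1 = 21; q=30
item=6: <8, acc = 21*2+6 = 48; q=31
item=-2: <8, acc = 48*2+(-2) = 94; q=32
item=4: <8, acc = 94*2+4 = 192; q=33
item=3: <8, acc = 192*2+3 = 387; q=34
acc*q = 387*34 = 13158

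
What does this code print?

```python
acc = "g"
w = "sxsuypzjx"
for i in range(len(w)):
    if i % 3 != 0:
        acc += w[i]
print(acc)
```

i=0: skip
i=1: add 'x' → 'gx'
i=2: add 's' → 'gxs'
i=3: skip
i=4: add 'y' → 'gxsy'
i=5: add 'p' → 'gxsyp'
i=6: skip
i=7: add 'j' → 'gxsypj'
i=8: add 'x' → 'gxsypjx'

gxsypjx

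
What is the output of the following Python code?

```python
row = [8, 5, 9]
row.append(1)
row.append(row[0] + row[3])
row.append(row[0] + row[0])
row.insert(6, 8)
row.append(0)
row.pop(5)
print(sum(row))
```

40

append 1 → [8, 5, 9, 1]
append row[0]+row[3] = 8+1 = 9 → [8, 5, 9, 1, 9]
append row[0]+row[0] = 8+8 = 16 → [8, 5, 9, 1, 9, 16]
insert 8 at 6 → [8, 5, 9, 1, 9, 16, 8]
append 0 → [8, 5, 9, 1, 9, 16, 8, 0]
pop(5) removes 16 → [8, 5, 9, 1, 9, 8, 0]
sum = 40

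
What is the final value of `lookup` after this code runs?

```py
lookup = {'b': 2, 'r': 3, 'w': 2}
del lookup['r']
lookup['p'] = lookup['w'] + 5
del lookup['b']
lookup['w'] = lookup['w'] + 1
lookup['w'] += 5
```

del 'r' → {'b': 2, 'w': 2}
lookup['p'] = lookup['w']+5 = 7 → {'b': 2, 'w': 2, 'p': 7}
del 'b' → {'w': 2, 'p': 7}
lookup['w'] = lookup['w']+1 = 3 → {'w': 3, 'p': 7}
lookup['w'] = 3+5 = 8 → {'w': 8, 'p': 7}

{'w': 8, 'p': 7}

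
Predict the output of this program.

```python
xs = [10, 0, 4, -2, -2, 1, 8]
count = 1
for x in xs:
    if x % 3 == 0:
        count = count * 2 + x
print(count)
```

x=10: not %3==0
x=0: %3==0, count = 1*2+0 = 2
x=4: not %3==0
x=-2: not %3==0
x=-2: not %3==0
x=1: not %3==0
x=8: not %3==0

2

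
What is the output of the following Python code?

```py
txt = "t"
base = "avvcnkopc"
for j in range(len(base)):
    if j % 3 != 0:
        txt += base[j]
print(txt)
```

tvvnkpc

j=0: skip
j=1: add 'v' → 'tv'
j=2: add 'v' → 'tvv'
j=3: skip
j=4: add 'n' → 'tvvn'
j=5: add 'k' → 'tvvnk'
j=6: skip
j=7: add 'p' → 'tvvnkp'
j=8: add 'c' → 'tvvnkpc'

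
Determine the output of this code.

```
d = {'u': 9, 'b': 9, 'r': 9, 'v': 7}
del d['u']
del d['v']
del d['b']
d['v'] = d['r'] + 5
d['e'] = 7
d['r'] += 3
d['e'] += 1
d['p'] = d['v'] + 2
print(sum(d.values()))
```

del 'u' → {'b': 9, 'r': 9, 'v': 7}
del 'v' → {'b': 9, 'r': 9}
del 'b' → {'r': 9}
d['v'] = d['r']+5 = 14 → {'r': 9, 'v': 14}
d['e'] = 7 → {'r': 9, 'v': 14, 'e': 7}
d['r'] = 9+3 = 12 → {'r': 12, 'v': 14, 'e': 7}
d['e'] = 7+1 = 8 → {'r': 12, 'v': 14, 'e': 8}
d['p'] = d['v']+2 = 16 → {'r': 12, 'v': 14, 'e': 8, 'p': 16}
sum of values = 50

50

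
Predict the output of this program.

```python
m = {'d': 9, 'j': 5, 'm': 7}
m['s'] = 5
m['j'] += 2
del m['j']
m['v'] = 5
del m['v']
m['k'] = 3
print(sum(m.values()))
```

m['s'] = 5 → {'d': 9, 'j': 5, 'm': 7, 's': 5}
m['j'] = 5+2 = 7 → {'d': 9, 'j': 7, 'm': 7, 's': 5}
del 'j' → {'d': 9, 'm': 7, 's': 5}
m['v'] = 5 → {'d': 9, 'm': 7, 's': 5, 'v': 5}
del 'v' → {'d': 9, 'm': 7, 's': 5}
m['k'] = 3 → {'d': 9, 'm': 7, 's': 5, 'k': 3}
sum of values = 24

24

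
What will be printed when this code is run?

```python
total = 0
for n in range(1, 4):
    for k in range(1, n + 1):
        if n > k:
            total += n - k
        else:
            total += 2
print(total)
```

10

n=1,k=1: not 1>1, total = 0+2 = 2
n=2,k=1: 2>1, total = 2+1 = 3
n=2,k=2: not 2>2, total = 3+2 = 5
n=3,k=1: 3>1, total = 5+2 = 7
n=3,k=2: 3>2, total = 7+1 = 8
n=3,k=3: not 3>3, total = 8+2 = 10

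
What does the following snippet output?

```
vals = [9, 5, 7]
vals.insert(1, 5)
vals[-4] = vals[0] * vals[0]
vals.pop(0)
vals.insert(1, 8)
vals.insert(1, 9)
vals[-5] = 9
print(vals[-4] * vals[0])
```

81

insert 5 at 1 → [9, 5, 5, 7]
vals[-4] = vals[0]*vals[0] = 9*9 = 81 → [81, 5, 5, 7]
pop(0) removes 81 → [5, 5, 7]
insert 8 at 1 → [5, 8, 5, 7]
insert 9 at 1 → [5, 9, 8, 5, 7]
vals[-5] = 9 → [9, 9, 8, 5, 7]
vals[-4]*vals[0] = 9*9 = 81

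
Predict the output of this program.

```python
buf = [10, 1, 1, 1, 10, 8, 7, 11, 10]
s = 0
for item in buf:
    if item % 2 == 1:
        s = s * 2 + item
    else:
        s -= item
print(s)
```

item=10: not odd, s = 0-10 = -10
item=1: odd, s = (-10)*2+1 = -19
item=1: odd, s = (-19)*2+1 = -37
item=1: odd, s = (-37)*2+1 = -73
item=10: not odd, s = (-73)-10 = -83
item=8: not odd, s = (-83)-8 = -91
item=7: odd, s = (-91)*2+7 = -175
item=11: odd, s = (-175)*2+11 = -339
item=10: not odd, s = (-339)-10 = -349

-349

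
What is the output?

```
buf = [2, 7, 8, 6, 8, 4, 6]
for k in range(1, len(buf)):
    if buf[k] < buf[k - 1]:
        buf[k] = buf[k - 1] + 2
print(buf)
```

k=1: 7>=2, unchanged → [2, 7, 8, 6, 8, 4, 6]
k=2: 8>=7, unchanged → [2, 7, 8, 6, 8, 4, 6]
k=3: 6<8, buf[3] = 8+2 = 10 → [2, 7, 8, 10, 8, 4, 6]
k=4: 8<10, buf[4] = 10+2 = 12 → [2, 7, 8, 10, 12, 4, 6]
k=5: 4<12, buf[5] = 12+2 = 14 → [2, 7, 8, 10, 12, 14, 6]
k=6: 6<14, buf[6] = 14+2 = 16 → [2, 7, 8, 10, 12, 14, 16]

[2, 7, 8, 10, 12, 14, 16]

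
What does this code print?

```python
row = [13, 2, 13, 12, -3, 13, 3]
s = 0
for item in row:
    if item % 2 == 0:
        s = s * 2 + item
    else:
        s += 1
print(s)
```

item=13: not even, s = 0+1 = 1
item=2: even, s = 1*2+2 = 4
item=13: not even, s = 4+1 = 5
item=12: even, s = 5*2+12 = 22
item=-3: not even, s = 22+1 = 23
item=13: not even, s = 23+1 = 24
item=3: not even, s = 24+1 = 25

25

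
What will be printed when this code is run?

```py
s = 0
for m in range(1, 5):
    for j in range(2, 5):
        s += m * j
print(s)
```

90

m=1,j=2: s = 0+2 = 2
m=1,j=3: s = 2+3 = 5
m=1,j=4: s = 5+4 = 9
m=2,j=2: s = 9+4 = 13
m=2,j=3: s = 13+6 = 19
m=2,j=4: s = 19+8 = 27
m=3,j=2: s = 27+6 = 33
m=3,j=3: s = 33+9 = 42
m=3,j=4: s = 42+12 = 54
m=4,j=2: s = 54+8 = 62
m=4,j=3: s = 62+12 = 74
m=4,j=4: s = 74+16 = 90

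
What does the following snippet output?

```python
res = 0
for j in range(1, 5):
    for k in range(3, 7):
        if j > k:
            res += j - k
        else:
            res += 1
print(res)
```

j=1,k=3: not 1>3, res = 0+1 = 1
j=1,k=4: not 1>4, res = 1+1 = 2
j=1,k=5: not 1>5, res = 2+1 = 3
j=1,k=6: not 1>6, res = 3+1 = 4
j=2,k=3: not 2>3, res = 4+1 = 5
j=2,k=4: not 2>4, res = 5+1 = 6
j=2,k=5: not 2>5, res = 6+1 = 7
j=2,k=6: not 2>6, res = 7+1 = 8
j=3,k=3: not 3>3, res = 8+1 = 9
j=3,k=4: not 3>4, res = 9+1 = 10
j=3,k=5: not 3>5, res = 10+1 = 11
j=3,k=6: not 3>6, res = 11+1 = 12
j=4,k=3: 4>3, res = 12+1 = 13
j=4,k=4: not 4>4, res = 13+1 = 14
j=4,k=5: not 4>5, res = 14+1 = 15
j=4,k=6: not 4>6, res = 15+1 = 16

16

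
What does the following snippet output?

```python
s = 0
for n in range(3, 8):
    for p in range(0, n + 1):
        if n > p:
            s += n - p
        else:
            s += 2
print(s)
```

90

n=3,p=0: 3>0, s = 0+3 = 3
n=3,p=1: 3>1, s = 3+2 = 5
n=3,p=2: 3>2, s = 5+1 = 6
n=3,p=3: not 3>3, s = 6+2 = 8
n=4,p=0: 4>0, s = 8+4 = 12
n=4,p=1: 4>1, s = 12+3 = 15
n=4,p=2: 4>2, s = 15+2 = 17
n=4,p=3: 4>3, s = 17+1 = 18
n=4,p=4: not 4>4, s = 18+2 = 20
n=5,p=0: 5>0, s = 20+5 = 25
n=5,p=1: 5>1, s = 25+4 = 29
n=5,p=2: 5>2, s = 29+3 = 32
n=5,p=3: 5>3, s = 32+2 = 34
n=5,p=4: 5>4, s = 34+1 = 35
n=5,p=5: not 5>5, s = 35+2 = 37
n=6,p=0: 6>0, s = 37+6 = 43
n=6,p=1: 6>1, s = 43+5 = 48
n=6,p=2: 6>2, s = 48+4 = 52
n=6,p=3: 6>3, s = 52+3 = 55
n=6,p=4: 6>4, s = 55+2 = 57
n=6,p=5: 6>5, s = 57+1 = 58
n=6,p=6: not 6>6, s = 58+2 = 60
n=7,p=0: 7>0, s = 60+7 = 67
n=7,p=1: 7>1, s = 67+6 = 73
n=7,p=2: 7>2, s = 73+5 = 78
n=7,p=3: 7>3, s = 78+4 = 82
n=7,p=4: 7>4, s = 82+3 = 85
n=7,p=5: 7>5, s = 85+2 = 87
n=7,p=6: 7>6, s = 87+1 = 88
n=7,p=7: not 7>7, s = 88+2 = 90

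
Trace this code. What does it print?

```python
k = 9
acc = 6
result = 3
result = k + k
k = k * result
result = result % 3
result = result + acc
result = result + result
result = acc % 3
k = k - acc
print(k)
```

result = 9+9 = 18
k = 9*18 = 162
result = 18%3 = 0
result = 0+6 = 6
result = 6+6 = 12
result = 6%3 = 0
k = 162-6 = 156

156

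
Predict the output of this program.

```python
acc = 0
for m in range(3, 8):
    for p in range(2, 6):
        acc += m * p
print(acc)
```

350

m=3,p=2: acc = 0+6 = 6
m=3,p=3: acc = 6+9 = 15
m=3,p=4: acc = 15+12 = 27
m=3,p=5: acc = 27+15 = 42
m=4,p=2: acc = 42+8 = 50
m=4,p=3: acc = 50+12 = 62
m=4,p=4: acc = 62+16 = 78
m=4,p=5: acc = 78+20 = 98
m=5,p=2: acc = 98+10 = 108
m=5,p=3: acc = 108+15 = 123
m=5,p=4: acc = 123+20 = 143
m=5,p=5: acc = 143+25 = 168
m=6,p=2: acc = 168+12 = 180
m=6,p=3: acc = 180+18 = 198
m=6,p=4: acc = 198+24 = 222
m=6,p=5: acc = 222+30 = 252
m=7,p=2: acc = 252+14 = 266
m=7,p=3: acc = 266+21 = 287
m=7,p=4: acc = 287+28 = 315
m=7,p=5: acc = 315+35 = 350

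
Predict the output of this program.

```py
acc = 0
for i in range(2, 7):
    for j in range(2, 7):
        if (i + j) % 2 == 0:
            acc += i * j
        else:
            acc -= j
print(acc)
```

160

i=2,j=2: even sum, acc = 0+4 = 4
i=2,j=3: odd sum, acc = 4-3 = 1
i=2,j=4: even sum, acc = 1+8 = 9
i=2,j=5: odd sum, acc = 9-5 = 4
i=2,j=6: even sum, acc = 4+12 = 16
i=3,j=2: odd sum, acc = 16-2 = 14
i=3,j=3: even sum, acc = 14+9 = 23
i=3,j=4: odd sum, acc = 23-4 = 19
i=3,j=5: even sum, acc = 19+15 = 34
i=3,j=6: odd sum, acc = 34-6 = 28
i=4,j=2: even sum, acc = 28+8 = 36
i=4,j=3: odd sum, acc = 36-3 = 33
i=4,j=4: even sum, acc = 33+16 = 49
i=4,j=5: odd sum, acc = 49-5 = 44
i=4,j=6: even sum, acc = 44+24 = 68
i=5,j=2: odd sum, acc = 68-2 = 66
i=5,j=3: even sum, acc = 66+15 = 81
i=5,j=4: odd sum, acc = 81-4 = 77
i=5,j=5: even sum, acc = 77+25 = 102
i=5,j=6: odd sum, acc = 102-6 = 96
i=6,j=2: even sum, acc = 96+12 = 108
i=6,j=3: odd sum, acc = 108-3 = 105
i=6,j=4: even sum, acc = 105+24 = 129
i=6,j=5: odd sum, acc = 129-5 = 124
i=6,j=6: even sum, acc = 124+36 = 160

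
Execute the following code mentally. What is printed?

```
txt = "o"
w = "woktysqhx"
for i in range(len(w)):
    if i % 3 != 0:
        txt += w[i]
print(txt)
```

i=0: skip
i=1: add 'o' → 'oo'
i=2: add 'k' → 'ook'
i=3: skip
i=4: add 'y' → 'ooky'
i=5: add 's' → 'ookys'
i=6: skip
i=7: add 'h' → 'ookysh'
i=8: add 'x' → 'ookyshx'

ookyshx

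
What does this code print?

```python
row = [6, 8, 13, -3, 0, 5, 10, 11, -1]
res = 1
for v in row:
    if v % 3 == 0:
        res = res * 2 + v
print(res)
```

v=6: %3==0, res = 1*2+6 = 8
v=8: not %3==0
v=13: not %3==0
v=-3: %3==0, res = 8*2+(-3) = 13
v=0: %3==0, res = 13*2+0 = 26
v=5: not %3==0
v=10: not %3==0
v=11: not %3==0
v=-1: not %3==0

26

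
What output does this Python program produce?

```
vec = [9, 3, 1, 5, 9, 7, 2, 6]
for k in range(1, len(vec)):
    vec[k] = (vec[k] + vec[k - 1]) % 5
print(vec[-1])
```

2

k=1: vec[1] = (3+9)%5 = 2 → [9, 2, 1, 5, 9, 7, 2, 6]
k=2: vec[2] = (1+2)%5 = 3 → [9, 2, 3, 5, 9, 7, 2, 6]
k=3: vec[3] = (5+3)%5 = 3 → [9, 2, 3, 3, 9, 7, 2, 6]
k=4: vec[4] = (9+3)%5 = 2 → [9, 2, 3, 3, 2, 7, 2, 6]
k=5: vec[5] = (7+2)%5 = 4 → [9, 2, 3, 3, 2, 4, 2, 6]
k=6: vec[6] = (2+4)%5 = 1 → [9, 2, 3, 3, 2, 4, 1, 6]
k=7: vec[7] = (6+1)%5 = 2 → [9, 2, 3, 3, 2, 4, 1, 2]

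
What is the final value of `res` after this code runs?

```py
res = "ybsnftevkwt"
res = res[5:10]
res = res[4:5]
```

slice [5:10] → 'tevkw'
slice [4:5] → 'w'

'w'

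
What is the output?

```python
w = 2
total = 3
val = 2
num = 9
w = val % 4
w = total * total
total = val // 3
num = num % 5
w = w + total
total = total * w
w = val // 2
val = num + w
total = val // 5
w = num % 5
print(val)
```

5

w = 2%4 = 2
w = 3*3 = 9
total = 2//3 = 0
num = 9%5 = 4
w = 9+0 = 9
total = 0*9 = 0
w = 2//2 = 1
val = 4+1 = 5
total = 5//5 = 1
w = 4%5 = 4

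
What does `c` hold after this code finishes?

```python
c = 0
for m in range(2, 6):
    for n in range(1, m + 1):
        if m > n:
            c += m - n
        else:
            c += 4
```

m=2,n=1: 2>1, c = 0+1 = 1
m=2,n=2: not 2>2, c = 1+4 = 5
m=3,n=1: 3>1, c = 5+2 = 7
m=3,n=2: 3>2, c = 7+1 = 8
m=3,n=3: not 3>3, c = 8+4 = 12
m=4,n=1: 4>1, c = 12+3 = 15
m=4,n=2: 4>2, c = 15+2 = 17
m=4,n=3: 4>3, c = 17+1 = 18
m=4,n=4: not 4>4, c = 18+4 = 22
m=5,n=1: 5>1, c = 22+4 = 26
m=5,n=2: 5>2, c = 26+3 = 29
m=5,n=3: 5>3, c = 29+2 = 31
m=5,n=4: 5>4, c = 31+1 = 32
m=5,n=5: not 5>5, c = 32+4 = 36

36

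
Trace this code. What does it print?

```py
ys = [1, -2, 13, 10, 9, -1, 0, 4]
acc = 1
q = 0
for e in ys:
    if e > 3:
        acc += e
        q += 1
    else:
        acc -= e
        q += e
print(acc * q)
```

78

e=1: not >3, acc = 1-1 = 0; q=1
e=-2: not >3, acc = 0-(-2) = 2; q=-1
e=13: >3, acc = 2+13 = 15; q=0
e=10: >3, acc = 15+10 = 25; q=1
e=9: >3, acc = 25+9 = 34; q=2
e=-1: not >3, acc = 34-(-1) = 35; q=1
e=0: not >3, acc = 35-0 = 35; q=1
e=4: >3, acc = 35+4 = 39; q=2
acc*q = 39*2 = 78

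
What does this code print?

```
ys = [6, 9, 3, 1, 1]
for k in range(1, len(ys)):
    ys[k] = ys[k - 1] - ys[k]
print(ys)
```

[6, -3, -6, -7, -8]

k=1: ys[1] = 6-9 = -3 → [6, -3, 3, 1, 1]
k=2: ys[2] = (-3)-3 = -6 → [6, -3, -6, 1, 1]
k=3: ys[3] = (-6)-1 = -7 → [6, -3, -6, -7, 1]
k=4: ys[4] = (-7)-1 = -8 → [6, -3, -6, -7, -8]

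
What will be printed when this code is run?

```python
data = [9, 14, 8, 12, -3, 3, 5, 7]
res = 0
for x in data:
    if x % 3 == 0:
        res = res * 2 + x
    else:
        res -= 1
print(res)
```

x=9: %3==0, res = 0*2+9 = 9
x=14: not %3==0, res = 9-1 = 8
x=8: not %3==0, res = 8-1 = 7
x=12: %3==0, res = 7*2+12 = 26
x=-3: %3==0, res = 26*2+(-3) = 49
x=3: %3==0, res = 49*2+3 = 101
x=5: not %3==0, res = 101-1 = 100
x=7: not %3==0, res = 100-1 = 99

99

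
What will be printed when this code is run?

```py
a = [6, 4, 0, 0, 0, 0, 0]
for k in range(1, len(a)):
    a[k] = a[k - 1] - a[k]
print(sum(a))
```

k=1: a[1] = 6-4 = 2 → [6, 2, 0, 0, 0, 0, 0]
k=2: a[2] = 2-0 = 2 → [6, 2, 2, 0, 0, 0, 0]
k=3: a[3] = 2-0 = 2 → [6, 2, 2, 2, 0, 0, 0]
k=4: a[4] = 2-0 = 2 → [6, 2, 2, 2, 2, 0, 0]
k=5: a[5] = 2-0 = 2 → [6, 2, 2, 2, 2, 2, 0]
k=6: a[6] = 2-0 = 2 → [6, 2, 2, 2, 2, 2, 2]
sum = 18

18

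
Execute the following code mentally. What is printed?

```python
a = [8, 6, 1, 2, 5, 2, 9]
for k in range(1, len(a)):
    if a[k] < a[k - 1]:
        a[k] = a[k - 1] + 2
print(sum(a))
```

98

k=1: 6<8, a[1] = 8+2 = 10 → [8, 10, 1, 2, 5, 2, 9]
k=2: 1<10, a[2] = 10+2 = 12 → [8, 10, 12, 2, 5, 2, 9]
k=3: 2<12, a[3] = 12+2 = 14 → [8, 10, 12, 14, 5, 2, 9]
k=4: 5<14, a[4] = 14+2 = 16 → [8, 10, 12, 14, 16, 2, 9]
k=5: 2<16, a[5] = 16+2 = 18 → [8, 10, 12, 14, 16, 18, 9]
k=6: 9<18, a[6] = 18+2 = 20 → [8, 10, 12, 14, 16, 18, 20]
sum = 98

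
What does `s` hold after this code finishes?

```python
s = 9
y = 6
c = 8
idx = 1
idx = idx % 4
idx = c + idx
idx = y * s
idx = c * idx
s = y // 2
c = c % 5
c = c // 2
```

idx = 1%4 = 1
idx = 8+1 = 9
idx = 6*9 = 54
idx = 8*54 = 432
s = 6//2 = 3
c = 8%5 = 3
c = 3//2 = 1

3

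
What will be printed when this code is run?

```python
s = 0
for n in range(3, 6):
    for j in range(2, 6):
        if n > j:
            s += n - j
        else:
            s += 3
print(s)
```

n=3,j=2: 3>2, s = 0+1 = 1
n=3,j=3: not 3>3, s = 1+3 = 4
n=3,j=4: not 3>4, s = 4+3 = 7
n=3,j=5: not 3>5, s = 7+3 = 10
n=4,j=2: 4>2, s = 10+2 = 12
n=4,j=3: 4>3, s = 12+1 = 13
n=4,j=4: not 4>4, s = 13+3 = 16
n=4,j=5: not 4>5, s = 16+3 = 19
n=5,j=2: 5>2, s = 19+3 = 22
n=5,j=3: 5>3, s = 22+2 = 24
n=5,j=4: 5>4, s = 24+1 = 25
n=5,j=5: not 5>5, s = 25+3 = 28

28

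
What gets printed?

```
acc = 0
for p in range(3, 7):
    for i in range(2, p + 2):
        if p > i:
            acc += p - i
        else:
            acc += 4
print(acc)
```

52

p=3,i=2: 3>2, acc = 0+1 = 1
p=3,i=3: not 3>3, acc = 1+4 = 5
p=3,i=4: not 3>4, acc = 5+4 = 9
p=4,i=2: 4>2, acc = 9+2 = 11
p=4,i=3: 4>3, acc = 11+1 = 12
p=4,i=4: not 4>4, acc = 12+4 = 16
p=4,i=5: not 4>5, acc = 16+4 = 20
p=5,i=2: 5>2, acc = 20+3 = 23
p=5,i=3: 5>3, acc = 23+2 = 25
p=5,i=4: 5>4, acc = 25+1 = 26
p=5,i=5: not 5>5, acc = 26+4 = 30
p=5,i=6: not 5>6, acc = 30+4 = 34
p=6,i=2: 6>2, acc = 34+4 = 38
p=6,i=3: 6>3, acc = 38+3 = 41
p=6,i=4: 6>4, acc = 41+2 = 43
p=6,i=5: 6>5, acc = 43+1 = 44
p=6,i=6: not 6>6, acc = 44+4 = 48
p=6,i=7: not 6>7, acc = 48+4 = 52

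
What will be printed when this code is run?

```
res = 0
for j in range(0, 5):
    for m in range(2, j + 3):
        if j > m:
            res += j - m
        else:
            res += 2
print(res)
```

28

j=0,m=2: not 0>2, res = 0+2 = 2
j=1,m=2: not 1>2, res = 2+2 = 4
j=1,m=3: not 1>3, res = 4+2 = 6
j=2,m=2: not 2>2, res = 6+2 = 8
j=2,m=3: not 2>3, res = 8+2 = 10
j=2,m=4: not 2>4, res = 10+2 = 12
j=3,m=2: 3>2, res = 12+1 = 13
j=3,m=3: not 3>3, res = 13+2 = 15
j=3,m=4: not 3>4, res = 15+2 = 17
j=3,m=5: not 3>5, res = 17+2 = 19
j=4,m=2: 4>2, res = 19+2 = 21
j=4,m=3: 4>3, res = 21+1 = 22
j=4,m=4: not 4>4, res = 22+2 = 24
j=4,m=5: not 4>5, res = 24+2 = 26
j=4,m=6: not 4>6, res = 26+2 = 28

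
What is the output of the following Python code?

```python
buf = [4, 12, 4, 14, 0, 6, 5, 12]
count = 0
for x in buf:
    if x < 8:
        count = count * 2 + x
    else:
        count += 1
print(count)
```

138

x=4: <8, count = 0*2+4 = 4
x=12: not <8, count = 4+1 = 5
x=4: <8, count = 5*2+4 = 14
x=14: not <8, count = 14+1 = 15
x=0: <8, count = 15*2+0 = 30
x=6: <8, count = 30*2+6 = 66
x=5: <8, count = 66*2+5 = 137
x=12: not <8, count = 137+1 = 138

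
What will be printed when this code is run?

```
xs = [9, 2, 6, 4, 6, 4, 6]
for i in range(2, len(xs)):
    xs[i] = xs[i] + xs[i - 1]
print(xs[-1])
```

i=2: xs[2] = 6+2 = 8 → [9, 2, 8, 4, 6, 4, 6]
i=3: xs[3] = 4+8 = 12 → [9, 2, 8, 12, 6, 4, 6]
i=4: xs[4] = 6+12 = 18 → [9, 2, 8, 12, 18, 4, 6]
i=5: xs[5] = 4+18 = 22 → [9, 2, 8, 12, 18, 22, 6]
i=6: xs[6] = 6+22 = 28 → [9, 2, 8, 12, 18, 22, 28]

28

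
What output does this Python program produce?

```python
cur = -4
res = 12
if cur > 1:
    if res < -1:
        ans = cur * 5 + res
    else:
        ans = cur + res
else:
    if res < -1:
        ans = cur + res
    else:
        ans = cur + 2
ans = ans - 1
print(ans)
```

-3

cur=-4, res=12
cur > 1 is False; res < -1 is False
→ ans = cur + 2 = -2
ans = (-2)-1 = -3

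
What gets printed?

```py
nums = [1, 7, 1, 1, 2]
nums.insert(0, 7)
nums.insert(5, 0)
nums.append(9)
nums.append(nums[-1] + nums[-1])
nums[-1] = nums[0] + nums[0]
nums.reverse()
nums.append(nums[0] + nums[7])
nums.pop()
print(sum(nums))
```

42

insert 7 at 0 → [7, 1, 7, 1, 1, 2]
insert 0 at 5 → [7, 1, 7, 1, 1, 0, 2]
append 9 → [7, 1, 7, 1, 1, 0, 2, 9]
append nums[-1]+nums[-1] = 9+9 = 18 → [7, 1, 7, 1, 1, 0, 2, 9, 18]
nums[-1] = nums[0]+nums[0] = 7+7 = 14 → [7, 1, 7, 1, 1, 0, 2, 9, 14]
reverse → [14, 9, 2, 0, 1, 1, 7, 1, 7]
append nums[0]+nums[7] = 14+1 = 15 → [14, 9, 2, 0, 1, 1, 7, 1, 7, 15]
pop() removes 15 → [14, 9, 2, 0, 1, 1, 7, 1, 7]
sum = 42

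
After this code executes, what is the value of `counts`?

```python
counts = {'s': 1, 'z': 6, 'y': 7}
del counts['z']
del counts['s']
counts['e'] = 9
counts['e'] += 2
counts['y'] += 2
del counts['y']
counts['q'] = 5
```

del 'z' → {'s': 1, 'y': 7}
del 's' → {'y': 7}
counts['e'] = 9 → {'y': 7, 'e': 9}
counts['e'] = 9+2 = 11 → {'y': 7, 'e': 11}
counts['y'] = 7+2 = 9 → {'y': 9, 'e': 11}
del 'y' → {'e': 11}
counts['q'] = 5 → {'e': 11, 'q': 5}

{'e': 11, 'q': 5}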